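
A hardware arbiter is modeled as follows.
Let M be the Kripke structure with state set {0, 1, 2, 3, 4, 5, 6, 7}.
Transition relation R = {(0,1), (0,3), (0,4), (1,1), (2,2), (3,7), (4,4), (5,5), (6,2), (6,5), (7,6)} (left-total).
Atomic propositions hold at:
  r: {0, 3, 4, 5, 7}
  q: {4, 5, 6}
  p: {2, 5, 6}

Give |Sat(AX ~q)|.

3

Sat(~q) = {0, 1, 2, 3, 7}
Sat(AX ~q) = {s : every successor in {0, 1, 2, 3, 7}} = {1, 2, 3}
|Sat(AX ~q)| = |{1, 2, 3}| = 3.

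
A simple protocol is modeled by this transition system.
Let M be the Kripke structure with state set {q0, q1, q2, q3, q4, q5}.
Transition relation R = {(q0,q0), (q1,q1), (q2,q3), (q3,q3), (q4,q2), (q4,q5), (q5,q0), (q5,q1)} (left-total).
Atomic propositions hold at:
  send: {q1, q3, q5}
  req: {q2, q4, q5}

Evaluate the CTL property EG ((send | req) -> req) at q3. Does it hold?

No

Sat(send | req) = {q1, q2, q3, q4, q5}
Sat((send | req) -> req) = {q0, q2, q4, q5}
EG ((send | req) -> req): greatest fixpoint, start Z0 = {q0, q2, q4, q5}, keep only states in Sat with some successor in Z. Z1 = {q0, q4, q5}; fixed.
Sat(EG ((send | req) -> req)) = {q0, q4, q5}
q3 ∉ Sat(EG ((send | req) -> req)) = {q0, q4, q5}, so the formula does not hold at q3.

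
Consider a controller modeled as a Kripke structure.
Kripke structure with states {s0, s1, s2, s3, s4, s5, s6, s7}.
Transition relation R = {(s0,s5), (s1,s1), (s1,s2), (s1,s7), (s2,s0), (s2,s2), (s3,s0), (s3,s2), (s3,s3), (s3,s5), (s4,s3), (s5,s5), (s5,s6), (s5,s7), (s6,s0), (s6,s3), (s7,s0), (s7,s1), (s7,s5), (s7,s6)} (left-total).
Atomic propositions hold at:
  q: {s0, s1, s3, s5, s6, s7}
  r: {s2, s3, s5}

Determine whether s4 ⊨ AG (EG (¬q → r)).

Sat(¬q) = {s2, s4}
Sat(¬q → r) = {s0, s1, s2, s3, s5, s6, s7}
EG (¬q → r): greatest fixpoint, start Z0 = {s0, s1, s2, s3, s5, s6, s7}, keep only states in Sat with some successor in Z. Already a fixed point.
Sat(EG (¬q → r)) = {s0, s1, s2, s3, s5, s6, s7}
AG (EG (¬q → r)): greatest fixpoint, start Z0 = {s0, s1, s2, s3, s5, s6, s7}, keep only states in Sat with every successor in Z. Already a fixed point.
Sat(AG (EG (¬q → r))) = {s0, s1, s2, s3, s5, s6, s7}
s4 ∉ Sat(AG (EG (¬q → r))) = {s0, s1, s2, s3, s5, s6, s7}, so the formula does not hold at s4.

No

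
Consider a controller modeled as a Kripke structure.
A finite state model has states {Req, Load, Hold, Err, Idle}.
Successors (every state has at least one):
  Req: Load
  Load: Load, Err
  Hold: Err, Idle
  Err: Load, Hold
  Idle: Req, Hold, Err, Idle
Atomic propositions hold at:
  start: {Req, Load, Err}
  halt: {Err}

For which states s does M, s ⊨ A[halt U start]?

{Req, Load, Err}

A[halt U start]: least fixpoint, start Z0 = Sat(start) = {Req, Load, Err}, add states in Sat(halt) with every successor in Z. Already a fixed point.
Sat(A[halt U start]) = {Req, Load, Err}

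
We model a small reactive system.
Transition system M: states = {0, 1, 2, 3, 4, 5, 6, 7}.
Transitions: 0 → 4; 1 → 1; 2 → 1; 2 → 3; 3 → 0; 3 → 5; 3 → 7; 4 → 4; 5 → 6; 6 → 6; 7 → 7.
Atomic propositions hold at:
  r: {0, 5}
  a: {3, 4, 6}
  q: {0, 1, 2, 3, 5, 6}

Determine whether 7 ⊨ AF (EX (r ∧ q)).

No

Sat(r ∧ q) = {0, 5}
Sat(EX (r ∧ q)) = {s : some successor in {0, 5}} = {3}
AF (EX (r ∧ q)): least fixpoint, start Z0 = {3}, add states with every successor in Z. Already a fixed point.
Sat(AF (EX (r ∧ q))) = {3}
7 ∉ Sat(AF (EX (r ∧ q))) = {3}, so the formula does not hold at 7.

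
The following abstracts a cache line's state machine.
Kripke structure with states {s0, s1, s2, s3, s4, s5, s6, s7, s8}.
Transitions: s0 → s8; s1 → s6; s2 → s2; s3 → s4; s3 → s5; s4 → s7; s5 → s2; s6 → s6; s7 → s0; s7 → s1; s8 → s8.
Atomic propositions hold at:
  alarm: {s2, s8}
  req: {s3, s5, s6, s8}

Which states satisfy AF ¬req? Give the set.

Sat(¬req) = {s0, s1, s2, s4, s7}
AF ¬req: least fixpoint, start Z0 = {s0, s1, s2, s4, s7}, add states with every successor in Z. Z1 = {s0, s1, s2, s4, s5, s7}; Z2 = {s0, s1, s2, s3, s4, s5, s7}; fixed.
Sat(AF ¬req) = {s0, s1, s2, s3, s4, s5, s7}

{s0, s1, s2, s3, s4, s5, s7}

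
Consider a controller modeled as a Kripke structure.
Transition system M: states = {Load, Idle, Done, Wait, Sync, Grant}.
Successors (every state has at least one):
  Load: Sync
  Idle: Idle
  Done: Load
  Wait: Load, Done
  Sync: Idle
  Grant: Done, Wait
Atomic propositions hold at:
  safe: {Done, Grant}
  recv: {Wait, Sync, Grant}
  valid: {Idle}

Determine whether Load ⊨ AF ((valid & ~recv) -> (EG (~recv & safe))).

Yes

Sat(~recv) = {Load, Idle, Done}
Sat(valid & ~recv) = {Idle}
Sat(~recv & safe) = {Done}
EG (~recv & safe): greatest fixpoint, start Z0 = {Done}, keep only states in Sat with some successor in Z. Z1 = ∅; fixed.
Sat(EG (~recv & safe)) = ∅
Sat((valid & ~recv) -> (EG (~recv & safe))) = {Load, Done, Wait, Sync, Grant}
AF ((valid & ~recv) -> (EG (~recv & safe))): least fixpoint, start Z0 = {Load, Done, Wait, Sync, Grant}, add states with every successor in Z. Already a fixed point.
Sat(AF ((valid & ~recv) -> (EG (~recv & safe)))) = {Load, Done, Wait, Sync, Grant}
Load ∈ Sat(AF ((valid & ~recv) -> (EG (~recv & safe)))) = {Load, Done, Wait, Sync, Grant}, so the formula holds at Load.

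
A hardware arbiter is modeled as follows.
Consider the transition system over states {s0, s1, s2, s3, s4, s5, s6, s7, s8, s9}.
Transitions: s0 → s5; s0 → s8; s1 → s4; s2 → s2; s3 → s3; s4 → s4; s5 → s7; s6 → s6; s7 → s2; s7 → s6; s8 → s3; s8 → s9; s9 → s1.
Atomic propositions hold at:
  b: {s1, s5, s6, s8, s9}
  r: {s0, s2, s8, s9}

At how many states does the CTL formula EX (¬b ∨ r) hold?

8

Sat(¬b) = {s0, s2, s3, s4, s7}
Sat(¬b ∨ r) = {s0, s2, s3, s4, s7, s8, s9}
Sat(EX (¬b ∨ r)) = {s : some successor in {s0, s2, s3, s4, s7, s8, s9}} = {s0, s1, s2, s3, s4, s5, s7, s8}
|Sat(EX (¬b ∨ r))| = |{s0, s1, s2, s3, s4, s5, s7, s8}| = 8.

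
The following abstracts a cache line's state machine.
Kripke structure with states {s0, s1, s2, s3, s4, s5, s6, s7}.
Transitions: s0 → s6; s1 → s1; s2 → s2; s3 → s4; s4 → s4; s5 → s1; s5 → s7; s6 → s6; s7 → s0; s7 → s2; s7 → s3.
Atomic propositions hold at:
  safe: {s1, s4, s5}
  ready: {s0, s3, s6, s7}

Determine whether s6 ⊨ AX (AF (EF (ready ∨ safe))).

Sat(ready ∨ safe) = {s0, s1, s3, s4, s5, s6, s7}
EF (ready ∨ safe): least fixpoint, start Z0 = {s0, s1, s3, s4, s5, s6, s7}, add states with some successor in Z. Already a fixed point.
Sat(EF (ready ∨ safe)) = {s0, s1, s3, s4, s5, s6, s7}
AF (EF (ready ∨ safe)): least fixpoint, start Z0 = {s0, s1, s3, s4, s5, s6, s7}, add states with every successor in Z. Already a fixed point.
Sat(AF (EF (ready ∨ safe))) = {s0, s1, s3, s4, s5, s6, s7}
Sat(AX (AF (EF (ready ∨ safe)))) = {s : every successor in {s0, s1, s3, s4, s5, s6, s7}} = {s0, s1, s3, s4, s5, s6}
s6 ∈ Sat(AX (AF (EF (ready ∨ safe)))) = {s0, s1, s3, s4, s5, s6}, so the formula holds at s6.

Yes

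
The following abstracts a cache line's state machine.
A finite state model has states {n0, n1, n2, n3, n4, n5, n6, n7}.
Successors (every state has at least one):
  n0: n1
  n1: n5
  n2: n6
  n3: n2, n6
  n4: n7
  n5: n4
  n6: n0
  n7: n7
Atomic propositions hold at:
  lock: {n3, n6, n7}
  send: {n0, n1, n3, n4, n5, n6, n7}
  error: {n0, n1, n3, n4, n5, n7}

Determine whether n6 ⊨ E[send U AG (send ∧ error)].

Sat(send ∧ error) = {n0, n1, n3, n4, n5, n7}
AG (send ∧ error): greatest fixpoint, start Z0 = {n0, n1, n3, n4, n5, n7}, keep only states in Sat with every successor in Z. Z1 = {n0, n1, n4, n5, n7}; fixed.
Sat(AG (send ∧ error)) = {n0, n1, n4, n5, n7}
E[send U AG (send ∧ error)]: least fixpoint, start Z0 = Sat(AG (send ∧ error)) = {n0, n1, n4, n5, n7}, add states in Sat(send) with some successor in Z. Z1 = {n0, n1, n4, n5, n6, n7}; Z2 = {n0, n1, n3, n4, n5, n6, n7}; fixed.
Sat(E[send U AG (send ∧ error)]) = {n0, n1, n3, n4, n5, n6, n7}
n6 ∈ Sat(E[send U AG (send ∧ error)]) = {n0, n1, n3, n4, n5, n6, n7}, so the formula holds at n6.

Yes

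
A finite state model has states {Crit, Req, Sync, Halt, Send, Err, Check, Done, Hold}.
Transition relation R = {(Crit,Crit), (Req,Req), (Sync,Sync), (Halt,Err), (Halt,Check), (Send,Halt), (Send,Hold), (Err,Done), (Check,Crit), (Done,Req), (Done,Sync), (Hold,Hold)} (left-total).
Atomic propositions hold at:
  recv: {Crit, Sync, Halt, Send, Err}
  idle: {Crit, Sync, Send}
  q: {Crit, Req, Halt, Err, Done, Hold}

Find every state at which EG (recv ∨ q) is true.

Sat(recv ∨ q) = {Crit, Req, Sync, Halt, Send, Err, Done, Hold}
EG (recv ∨ q): greatest fixpoint, start Z0 = {Crit, Req, Sync, Halt, Send, Err, Done, Hold}, keep only states in Sat with some successor in Z. Already a fixed point.
Sat(EG (recv ∨ q)) = {Crit, Req, Sync, Halt, Send, Err, Done, Hold}

{Crit, Req, Sync, Halt, Send, Err, Done, Hold}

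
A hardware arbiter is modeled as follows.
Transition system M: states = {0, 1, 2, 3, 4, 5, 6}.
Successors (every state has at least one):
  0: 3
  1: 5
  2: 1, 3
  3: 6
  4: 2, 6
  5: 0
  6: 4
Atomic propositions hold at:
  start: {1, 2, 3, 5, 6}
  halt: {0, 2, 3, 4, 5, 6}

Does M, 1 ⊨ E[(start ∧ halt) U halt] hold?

No

Sat(start ∧ halt) = {2, 3, 5, 6}
E[(start ∧ halt) U halt]: least fixpoint, start Z0 = Sat(halt) = {0, 2, 3, 4, 5, 6}, add states in Sat(start ∧ halt) with some successor in Z. Already a fixed point.
Sat(E[(start ∧ halt) U halt]) = {0, 2, 3, 4, 5, 6}
1 ∉ Sat(E[(start ∧ halt) U halt]) = {0, 2, 3, 4, 5, 6}, so the formula does not hold at 1.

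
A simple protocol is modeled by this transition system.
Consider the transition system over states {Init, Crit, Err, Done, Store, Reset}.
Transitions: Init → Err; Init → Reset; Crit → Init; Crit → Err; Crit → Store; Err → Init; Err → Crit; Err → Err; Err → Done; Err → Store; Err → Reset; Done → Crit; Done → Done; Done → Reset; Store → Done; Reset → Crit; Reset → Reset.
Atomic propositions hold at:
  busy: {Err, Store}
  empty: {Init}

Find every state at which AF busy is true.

{Err, Store}

AF busy: least fixpoint, start Z0 = {Err, Store}, add states with every successor in Z. Already a fixed point.
Sat(AF busy) = {Err, Store}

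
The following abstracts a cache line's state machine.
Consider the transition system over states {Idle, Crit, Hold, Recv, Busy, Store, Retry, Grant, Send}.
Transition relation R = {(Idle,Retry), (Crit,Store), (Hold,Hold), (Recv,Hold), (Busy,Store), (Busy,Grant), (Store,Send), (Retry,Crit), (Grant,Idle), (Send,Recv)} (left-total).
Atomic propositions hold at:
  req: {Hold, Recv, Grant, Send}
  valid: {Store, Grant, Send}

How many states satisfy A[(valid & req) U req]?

Sat(valid & req) = {Grant, Send}
A[(valid & req) U req]: least fixpoint, start Z0 = Sat(req) = {Hold, Recv, Grant, Send}, add states in Sat(valid & req) with every successor in Z. Already a fixed point.
Sat(A[(valid & req) U req]) = {Hold, Recv, Grant, Send}
|Sat(A[(valid & req) U req])| = |{Hold, Recv, Grant, Send}| = 4.

4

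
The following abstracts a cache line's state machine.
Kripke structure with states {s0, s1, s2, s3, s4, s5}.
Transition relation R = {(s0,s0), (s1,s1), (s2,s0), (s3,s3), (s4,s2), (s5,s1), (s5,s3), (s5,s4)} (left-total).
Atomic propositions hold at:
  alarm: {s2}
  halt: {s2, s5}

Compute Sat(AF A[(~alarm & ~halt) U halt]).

Sat(~alarm) = {s0, s1, s3, s4, s5}
Sat(~halt) = {s0, s1, s3, s4}
Sat(~alarm & ~halt) = {s0, s1, s3, s4}
A[(~alarm & ~halt) U halt]: least fixpoint, start Z0 = Sat(halt) = {s2, s5}, add states in Sat(~alarm & ~halt) with every successor in Z. Z1 = {s2, s4, s5}; fixed.
Sat(A[(~alarm & ~halt) U halt]) = {s2, s4, s5}
AF A[(~alarm & ~halt) U halt]: least fixpoint, start Z0 = {s2, s4, s5}, add states with every successor in Z. Already a fixed point.
Sat(AF A[(~alarm & ~halt) U halt]) = {s2, s4, s5}

{s2, s4, s5}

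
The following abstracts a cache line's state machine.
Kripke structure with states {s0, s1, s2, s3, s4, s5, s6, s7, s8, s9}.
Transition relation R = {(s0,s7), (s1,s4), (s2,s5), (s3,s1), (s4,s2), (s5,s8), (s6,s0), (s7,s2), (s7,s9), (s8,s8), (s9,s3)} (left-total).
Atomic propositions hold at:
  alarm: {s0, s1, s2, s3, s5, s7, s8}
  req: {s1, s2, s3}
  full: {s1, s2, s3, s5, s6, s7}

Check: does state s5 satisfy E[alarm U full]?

E[alarm U full]: least fixpoint, start Z0 = Sat(full) = {s1, s2, s3, s5, s6, s7}, add states in Sat(alarm) with some successor in Z. Z1 = {s0, s1, s2, s3, s5, s6, s7}; fixed.
Sat(E[alarm U full]) = {s0, s1, s2, s3, s5, s6, s7}
s5 ∈ Sat(E[alarm U full]) = {s0, s1, s2, s3, s5, s6, s7}, so the formula holds at s5.

Yes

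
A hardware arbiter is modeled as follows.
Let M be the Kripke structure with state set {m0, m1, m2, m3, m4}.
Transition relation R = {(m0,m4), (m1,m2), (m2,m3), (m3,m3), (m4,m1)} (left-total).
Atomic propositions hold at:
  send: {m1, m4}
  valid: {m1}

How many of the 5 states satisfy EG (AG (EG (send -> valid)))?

Sat(send -> valid) = {m0, m1, m2, m3}
EG (send -> valid): greatest fixpoint, start Z0 = {m0, m1, m2, m3}, keep only states in Sat with some successor in Z. Z1 = {m1, m2, m3}; fixed.
Sat(EG (send -> valid)) = {m1, m2, m3}
AG (EG (send -> valid)): greatest fixpoint, start Z0 = {m1, m2, m3}, keep only states in Sat with every successor in Z. Already a fixed point.
Sat(AG (EG (send -> valid))) = {m1, m2, m3}
EG (AG (EG (send -> valid))): greatest fixpoint, start Z0 = {m1, m2, m3}, keep only states in Sat with some successor in Z. Already a fixed point.
Sat(EG (AG (EG (send -> valid)))) = {m1, m2, m3}
|Sat(EG (AG (EG (send -> valid))))| = |{m1, m2, m3}| = 3.

3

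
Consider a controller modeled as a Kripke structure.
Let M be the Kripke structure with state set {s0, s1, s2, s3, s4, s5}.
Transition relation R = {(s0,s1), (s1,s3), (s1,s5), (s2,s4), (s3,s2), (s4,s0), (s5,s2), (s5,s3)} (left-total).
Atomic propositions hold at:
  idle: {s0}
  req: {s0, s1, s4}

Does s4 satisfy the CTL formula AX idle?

Sat(AX idle) = {s : every successor in {s0}} = {s4}
s4 ∈ Sat(AX idle) = {s4}, so the formula holds at s4.

Yes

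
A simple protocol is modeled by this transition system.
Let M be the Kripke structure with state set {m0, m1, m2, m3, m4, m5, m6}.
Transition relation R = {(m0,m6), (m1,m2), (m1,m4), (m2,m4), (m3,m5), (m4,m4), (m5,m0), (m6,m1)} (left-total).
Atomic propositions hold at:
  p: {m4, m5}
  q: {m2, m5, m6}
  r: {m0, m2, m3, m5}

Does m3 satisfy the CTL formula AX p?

Sat(AX p) = {s : every successor in {m4, m5}} = {m2, m3, m4}
m3 ∈ Sat(AX p) = {m2, m3, m4}, so the formula holds at m3.

Yes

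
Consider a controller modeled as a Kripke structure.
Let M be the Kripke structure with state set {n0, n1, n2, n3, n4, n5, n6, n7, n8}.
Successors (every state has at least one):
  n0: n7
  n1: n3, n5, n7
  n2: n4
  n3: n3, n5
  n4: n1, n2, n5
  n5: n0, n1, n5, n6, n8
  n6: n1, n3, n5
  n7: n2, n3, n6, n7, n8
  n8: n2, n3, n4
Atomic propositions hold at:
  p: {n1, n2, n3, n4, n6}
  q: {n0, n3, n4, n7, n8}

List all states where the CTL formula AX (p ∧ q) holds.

{n2}

Sat(p ∧ q) = {n3, n4}
Sat(AX (p ∧ q)) = {s : every successor in {n3, n4}} = {n2}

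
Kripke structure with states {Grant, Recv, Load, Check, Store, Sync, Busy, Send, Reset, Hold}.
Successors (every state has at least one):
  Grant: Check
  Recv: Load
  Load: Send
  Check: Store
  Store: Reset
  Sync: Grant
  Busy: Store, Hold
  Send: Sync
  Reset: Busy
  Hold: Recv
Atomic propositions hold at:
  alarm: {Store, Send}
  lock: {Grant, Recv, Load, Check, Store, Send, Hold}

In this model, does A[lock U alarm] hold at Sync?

A[lock U alarm]: least fixpoint, start Z0 = Sat(alarm) = {Store, Send}, add states in Sat(lock) with every successor in Z. Z1 = {Load, Check, Store, Send}; Z2 = {Grant, Recv, Load, Check, Store, Send}; Z3 = {Grant, Recv, Load, Check, Store, Send, Hold}; fixed.
Sat(A[lock U alarm]) = {Grant, Recv, Load, Check, Store, Send, Hold}
Sync ∉ Sat(A[lock U alarm]) = {Grant, Recv, Load, Check, Store, Send, Hold}, so the formula does not hold at Sync.

No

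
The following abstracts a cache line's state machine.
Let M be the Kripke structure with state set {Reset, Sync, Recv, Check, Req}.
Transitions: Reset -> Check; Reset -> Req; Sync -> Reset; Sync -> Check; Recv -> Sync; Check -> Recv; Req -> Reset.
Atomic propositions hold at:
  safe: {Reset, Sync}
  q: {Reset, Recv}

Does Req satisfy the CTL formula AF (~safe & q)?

No

Sat(~safe) = {Recv, Check, Req}
Sat(~safe & q) = {Recv}
AF (~safe & q): least fixpoint, start Z0 = {Recv}, add states with every successor in Z. Z1 = {Recv, Check}; fixed.
Sat(AF (~safe & q)) = {Recv, Check}
Req ∉ Sat(AF (~safe & q)) = {Recv, Check}, so the formula does not hold at Req.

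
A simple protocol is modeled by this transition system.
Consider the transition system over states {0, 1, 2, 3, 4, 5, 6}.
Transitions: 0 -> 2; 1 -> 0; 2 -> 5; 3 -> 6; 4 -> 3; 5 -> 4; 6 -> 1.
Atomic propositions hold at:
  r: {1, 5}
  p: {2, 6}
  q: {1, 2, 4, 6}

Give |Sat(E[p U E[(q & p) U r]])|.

4

Sat(q & p) = {2, 6}
E[(q & p) U r]: least fixpoint, start Z0 = Sat(r) = {1, 5}, add states in Sat(q & p) with some successor in Z. Z1 = {1, 2, 5, 6}; fixed.
Sat(E[(q & p) U r]) = {1, 2, 5, 6}
E[p U E[(q & p) U r]]: least fixpoint, start Z0 = Sat(E[(q & p) U r]) = {1, 2, 5, 6}, add states in Sat(p) with some successor in Z. Already a fixed point.
Sat(E[p U E[(q & p) U r]]) = {1, 2, 5, 6}
|Sat(E[p U E[(q & p) U r]])| = |{1, 2, 5, 6}| = 4.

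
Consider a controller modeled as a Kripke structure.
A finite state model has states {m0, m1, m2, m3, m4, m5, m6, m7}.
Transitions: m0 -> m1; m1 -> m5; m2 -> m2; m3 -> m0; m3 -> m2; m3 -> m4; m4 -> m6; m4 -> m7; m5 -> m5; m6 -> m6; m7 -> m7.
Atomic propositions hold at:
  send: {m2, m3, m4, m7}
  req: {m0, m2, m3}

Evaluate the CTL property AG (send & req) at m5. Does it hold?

No

Sat(send & req) = {m2, m3}
AG (send & req): greatest fixpoint, start Z0 = {m2, m3}, keep only states in Sat with every successor in Z. Z1 = {m2}; fixed.
Sat(AG (send & req)) = {m2}
m5 ∉ Sat(AG (send & req)) = {m2}, so the formula does not hold at m5.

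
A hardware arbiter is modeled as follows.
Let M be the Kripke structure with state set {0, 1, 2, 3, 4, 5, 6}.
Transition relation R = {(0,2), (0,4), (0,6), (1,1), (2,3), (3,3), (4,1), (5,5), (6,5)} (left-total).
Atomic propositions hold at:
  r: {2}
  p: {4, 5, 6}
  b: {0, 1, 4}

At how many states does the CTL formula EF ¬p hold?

5

Sat(¬p) = {0, 1, 2, 3}
EF ¬p: least fixpoint, start Z0 = {0, 1, 2, 3}, add states with some successor in Z. Z1 = {0, 1, 2, 3, 4}; fixed.
Sat(EF ¬p) = {0, 1, 2, 3, 4}
|Sat(EF ¬p)| = |{0, 1, 2, 3, 4}| = 5.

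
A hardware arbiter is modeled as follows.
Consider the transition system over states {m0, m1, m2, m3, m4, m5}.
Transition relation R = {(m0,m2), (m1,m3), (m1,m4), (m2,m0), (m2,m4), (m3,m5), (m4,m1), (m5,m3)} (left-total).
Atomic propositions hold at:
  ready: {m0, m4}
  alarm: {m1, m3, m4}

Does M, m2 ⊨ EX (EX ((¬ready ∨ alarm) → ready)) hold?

Sat(¬ready) = {m1, m2, m3, m5}
Sat(¬ready ∨ alarm) = {m1, m2, m3, m4, m5}
Sat((¬ready ∨ alarm) → ready) = {m0, m4}
Sat(EX ((¬ready ∨ alarm) → ready)) = {s : some successor in {m0, m4}} = {m1, m2}
Sat(EX (EX ((¬ready ∨ alarm) → ready))) = {s : some successor in {m1, m2}} = {m0, m4}
m2 ∉ Sat(EX (EX ((¬ready ∨ alarm) → ready))) = {m0, m4}, so the formula does not hold at m2.

No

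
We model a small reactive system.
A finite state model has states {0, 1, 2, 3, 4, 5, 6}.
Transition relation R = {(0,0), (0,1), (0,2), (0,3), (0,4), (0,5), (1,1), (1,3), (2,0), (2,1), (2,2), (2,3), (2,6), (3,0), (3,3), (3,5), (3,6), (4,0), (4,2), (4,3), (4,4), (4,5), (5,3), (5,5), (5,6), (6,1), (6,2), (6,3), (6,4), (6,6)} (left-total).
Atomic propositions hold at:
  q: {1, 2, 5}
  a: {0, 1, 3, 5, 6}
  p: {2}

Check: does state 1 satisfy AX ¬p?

Yes

Sat(¬p) = {0, 1, 3, 4, 5, 6}
Sat(AX ¬p) = {s : every successor in {0, 1, 3, 4, 5, 6}} = {1, 3, 5}
1 ∈ Sat(AX ¬p) = {1, 3, 5}, so the formula holds at 1.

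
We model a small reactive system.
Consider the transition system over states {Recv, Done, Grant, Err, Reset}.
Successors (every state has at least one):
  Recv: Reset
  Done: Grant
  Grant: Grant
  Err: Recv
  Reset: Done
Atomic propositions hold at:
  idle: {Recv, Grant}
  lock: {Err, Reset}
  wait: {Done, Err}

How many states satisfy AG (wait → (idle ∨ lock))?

Sat(idle ∨ lock) = {Recv, Grant, Err, Reset}
Sat(wait → (idle ∨ lock)) = {Recv, Grant, Err, Reset}
AG (wait → (idle ∨ lock)): greatest fixpoint, start Z0 = {Recv, Grant, Err, Reset}, keep only states in Sat with every successor in Z. Z1 = {Recv, Grant, Err}; Z2 = {Grant, Err}; Z3 = {Grant}; fixed.
Sat(AG (wait → (idle ∨ lock))) = {Grant}
|Sat(AG (wait → (idle ∨ lock)))| = |{Grant}| = 1.

1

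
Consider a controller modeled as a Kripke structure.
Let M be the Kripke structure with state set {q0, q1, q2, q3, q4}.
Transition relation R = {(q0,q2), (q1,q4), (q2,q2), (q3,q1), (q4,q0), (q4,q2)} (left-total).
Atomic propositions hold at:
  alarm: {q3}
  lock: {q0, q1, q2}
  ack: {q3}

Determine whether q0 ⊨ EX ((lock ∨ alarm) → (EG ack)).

Sat(lock ∨ alarm) = {q0, q1, q2, q3}
EG ack: greatest fixpoint, start Z0 = {q3}, keep only states in Sat with some successor in Z. Z1 = ∅; fixed.
Sat(EG ack) = ∅
Sat((lock ∨ alarm) → (EG ack)) = {q4}
Sat(EX ((lock ∨ alarm) → (EG ack))) = {s : some successor in {q4}} = {q1}
q0 ∉ Sat(EX ((lock ∨ alarm) → (EG ack))) = {q1}, so the formula does not hold at q0.

No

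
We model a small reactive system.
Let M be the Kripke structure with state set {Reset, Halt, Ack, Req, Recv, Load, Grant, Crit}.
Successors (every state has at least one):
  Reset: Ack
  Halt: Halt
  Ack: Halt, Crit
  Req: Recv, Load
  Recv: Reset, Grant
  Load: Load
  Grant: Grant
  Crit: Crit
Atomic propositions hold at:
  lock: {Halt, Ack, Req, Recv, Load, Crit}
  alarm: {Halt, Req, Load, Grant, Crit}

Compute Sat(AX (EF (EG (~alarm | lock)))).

Sat(~alarm) = {Reset, Ack, Recv}
Sat(~alarm | lock) = {Reset, Halt, Ack, Req, Recv, Load, Crit}
EG (~alarm | lock): greatest fixpoint, start Z0 = {Reset, Halt, Ack, Req, Recv, Load, Crit}, keep only states in Sat with some successor in Z. Already a fixed point.
Sat(EG (~alarm | lock)) = {Reset, Halt, Ack, Req, Recv, Load, Crit}
EF (EG (~alarm | lock)): least fixpoint, start Z0 = {Reset, Halt, Ack, Req, Recv, Load, Crit}, add states with some successor in Z. Already a fixed point.
Sat(EF (EG (~alarm | lock))) = {Reset, Halt, Ack, Req, Recv, Load, Crit}
Sat(AX (EF (EG (~alarm | lock)))) = {s : every successor in {Reset, Halt, Ack, Req, Recv, Load, Crit}} = {Reset, Halt, Ack, Req, Load, Crit}

{Reset, Halt, Ack, Req, Load, Crit}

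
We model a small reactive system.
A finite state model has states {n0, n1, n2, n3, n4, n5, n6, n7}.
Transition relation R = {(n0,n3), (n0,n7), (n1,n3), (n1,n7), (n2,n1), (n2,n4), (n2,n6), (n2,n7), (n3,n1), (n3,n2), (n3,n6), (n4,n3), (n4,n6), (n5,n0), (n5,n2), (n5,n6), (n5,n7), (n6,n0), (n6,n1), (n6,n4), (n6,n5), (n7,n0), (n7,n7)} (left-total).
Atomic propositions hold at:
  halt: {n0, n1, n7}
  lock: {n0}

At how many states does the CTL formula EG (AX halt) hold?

1

Sat(AX halt) = {s : every successor in {n0, n1, n7}} = {n7}
EG (AX halt): greatest fixpoint, start Z0 = {n7}, keep only states in Sat with some successor in Z. Already a fixed point.
Sat(EG (AX halt)) = {n7}
|Sat(EG (AX halt))| = |{n7}| = 1.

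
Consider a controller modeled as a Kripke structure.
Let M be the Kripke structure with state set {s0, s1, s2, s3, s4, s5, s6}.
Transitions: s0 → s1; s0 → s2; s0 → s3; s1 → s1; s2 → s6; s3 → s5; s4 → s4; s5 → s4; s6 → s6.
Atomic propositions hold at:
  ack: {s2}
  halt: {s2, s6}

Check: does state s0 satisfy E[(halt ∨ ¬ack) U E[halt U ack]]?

Sat(¬ack) = {s0, s1, s3, s4, s5, s6}
Sat(halt ∨ ¬ack) = {s0, s1, s2, s3, s4, s5, s6}
E[halt U ack]: least fixpoint, start Z0 = Sat(ack) = {s2}, add states in Sat(halt) with some successor in Z. Already a fixed point.
Sat(E[halt U ack]) = {s2}
E[(halt ∨ ¬ack) U E[halt U ack]]: least fixpoint, start Z0 = Sat(E[halt U ack]) = {s2}, add states in Sat(halt ∨ ¬ack) with some successor in Z. Z1 = {s0, s2}; fixed.
Sat(E[(halt ∨ ¬ack) U E[halt U ack]]) = {s0, s2}
s0 ∈ Sat(E[(halt ∨ ¬ack) U E[halt U ack]]) = {s0, s2}, so the formula holds at s0.

Yes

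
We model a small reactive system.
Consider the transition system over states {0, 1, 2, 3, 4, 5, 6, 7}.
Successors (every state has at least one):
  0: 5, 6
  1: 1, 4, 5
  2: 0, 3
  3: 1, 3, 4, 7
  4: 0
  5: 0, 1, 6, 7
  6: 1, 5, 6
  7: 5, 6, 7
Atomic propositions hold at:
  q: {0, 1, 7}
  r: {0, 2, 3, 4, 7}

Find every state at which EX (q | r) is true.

Sat(q | r) = {0, 1, 2, 3, 4, 7}
Sat(EX (q | r)) = {s : some successor in {0, 1, 2, 3, 4, 7}} = {1, 2, 3, 4, 5, 6, 7}

{1, 2, 3, 4, 5, 6, 7}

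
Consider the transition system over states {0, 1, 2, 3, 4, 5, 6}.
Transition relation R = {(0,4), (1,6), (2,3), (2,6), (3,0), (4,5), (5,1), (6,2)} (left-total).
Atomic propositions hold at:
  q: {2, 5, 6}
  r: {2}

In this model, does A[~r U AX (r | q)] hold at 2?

Sat(~r) = {0, 1, 3, 4, 5, 6}
Sat(r | q) = {2, 5, 6}
Sat(AX (r | q)) = {s : every successor in {2, 5, 6}} = {1, 4, 6}
A[~r U AX (r | q)]: least fixpoint, start Z0 = Sat(AX (r | q)) = {1, 4, 6}, add states in Sat(~r) with every successor in Z. Z1 = {0, 1, 4, 5, 6}; Z2 = {0, 1, 3, 4, 5, 6}; fixed.
Sat(A[~r U AX (r | q)]) = {0, 1, 3, 4, 5, 6}
2 ∉ Sat(A[~r U AX (r | q)]) = {0, 1, 3, 4, 5, 6}, so the formula does not hold at 2.

No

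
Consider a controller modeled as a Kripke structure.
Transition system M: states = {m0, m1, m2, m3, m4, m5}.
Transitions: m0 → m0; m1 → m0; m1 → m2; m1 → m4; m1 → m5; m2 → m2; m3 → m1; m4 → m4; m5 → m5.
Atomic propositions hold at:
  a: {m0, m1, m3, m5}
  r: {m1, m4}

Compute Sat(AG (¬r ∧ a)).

Sat(¬r) = {m0, m2, m3, m5}
Sat(¬r ∧ a) = {m0, m3, m5}
AG (¬r ∧ a): greatest fixpoint, start Z0 = {m0, m3, m5}, keep only states in Sat with every successor in Z. Z1 = {m0, m5}; fixed.
Sat(AG (¬r ∧ a)) = {m0, m5}

{m0, m5}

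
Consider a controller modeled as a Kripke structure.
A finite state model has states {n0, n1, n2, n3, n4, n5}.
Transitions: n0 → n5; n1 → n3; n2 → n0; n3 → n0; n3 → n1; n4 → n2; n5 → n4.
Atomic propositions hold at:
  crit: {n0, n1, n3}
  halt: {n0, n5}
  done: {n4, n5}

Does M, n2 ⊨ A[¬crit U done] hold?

No

Sat(¬crit) = {n2, n4, n5}
A[¬crit U done]: least fixpoint, start Z0 = Sat(done) = {n4, n5}, add states in Sat(¬crit) with every successor in Z. Already a fixed point.
Sat(A[¬crit U done]) = {n4, n5}
n2 ∉ Sat(A[¬crit U done]) = {n4, n5}, so the formula does not hold at n2.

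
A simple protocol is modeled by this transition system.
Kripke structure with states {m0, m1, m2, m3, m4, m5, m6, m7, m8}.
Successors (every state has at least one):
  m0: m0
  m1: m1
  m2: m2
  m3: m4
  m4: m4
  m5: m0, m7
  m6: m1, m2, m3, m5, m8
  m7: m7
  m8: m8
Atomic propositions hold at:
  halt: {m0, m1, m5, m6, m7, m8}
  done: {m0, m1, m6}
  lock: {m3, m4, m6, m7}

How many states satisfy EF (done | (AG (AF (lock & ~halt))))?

6

Sat(~halt) = {m2, m3, m4}
Sat(lock & ~halt) = {m3, m4}
AF (lock & ~halt): least fixpoint, start Z0 = {m3, m4}, add states with every successor in Z. Already a fixed point.
Sat(AF (lock & ~halt)) = {m3, m4}
AG (AF (lock & ~halt)): greatest fixpoint, start Z0 = {m3, m4}, keep only states in Sat with every successor in Z. Already a fixed point.
Sat(AG (AF (lock & ~halt))) = {m3, m4}
Sat(done | (AG (AF (lock & ~halt)))) = {m0, m1, m3, m4, m6}
EF (done | (AG (AF (lock & ~halt)))): least fixpoint, start Z0 = {m0, m1, m3, m4, m6}, add states with some successor in Z. Z1 = {m0, m1, m3, m4, m5, m6}; fixed.
Sat(EF (done | (AG (AF (lock & ~halt))))) = {m0, m1, m3, m4, m5, m6}
|Sat(EF (done | (AG (AF (lock & ~halt)))))| = |{m0, m1, m3, m4, m5, m6}| = 6.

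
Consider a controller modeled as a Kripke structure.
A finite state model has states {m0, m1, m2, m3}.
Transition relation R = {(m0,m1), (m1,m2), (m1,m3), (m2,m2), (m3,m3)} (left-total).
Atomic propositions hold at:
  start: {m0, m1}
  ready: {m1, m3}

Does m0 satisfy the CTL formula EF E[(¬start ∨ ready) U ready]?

Yes

Sat(¬start) = {m2, m3}
Sat(¬start ∨ ready) = {m1, m2, m3}
E[(¬start ∨ ready) U ready]: least fixpoint, start Z0 = Sat(ready) = {m1, m3}, add states in Sat(¬start ∨ ready) with some successor in Z. Already a fixed point.
Sat(E[(¬start ∨ ready) U ready]) = {m1, m3}
EF E[(¬start ∨ ready) U ready]: least fixpoint, start Z0 = {m1, m3}, add states with some successor in Z. Z1 = {m0, m1, m3}; fixed.
Sat(EF E[(¬start ∨ ready) U ready]) = {m0, m1, m3}
m0 ∈ Sat(EF E[(¬start ∨ ready) U ready]) = {m0, m1, m3}, so the formula holds at m0.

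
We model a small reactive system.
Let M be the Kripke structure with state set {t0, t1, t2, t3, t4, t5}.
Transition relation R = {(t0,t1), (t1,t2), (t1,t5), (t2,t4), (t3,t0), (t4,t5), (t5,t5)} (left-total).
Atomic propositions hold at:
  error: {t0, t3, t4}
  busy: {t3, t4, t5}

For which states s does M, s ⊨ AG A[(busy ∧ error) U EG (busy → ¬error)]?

Sat(busy ∧ error) = {t3, t4}
Sat(¬error) = {t1, t2, t5}
Sat(busy → ¬error) = {t0, t1, t2, t5}
EG (busy → ¬error): greatest fixpoint, start Z0 = {t0, t1, t2, t5}, keep only states in Sat with some successor in Z. Z1 = {t0, t1, t5}; fixed.
Sat(EG (busy → ¬error)) = {t0, t1, t5}
A[(busy ∧ error) U EG (busy → ¬error)]: least fixpoint, start Z0 = Sat(EG (busy → ¬error)) = {t0, t1, t5}, add states in Sat(busy ∧ error) with every successor in Z. Z1 = {t0, t1, t3, t4, t5}; fixed.
Sat(A[(busy ∧ error) U EG (busy → ¬error)]) = {t0, t1, t3, t4, t5}
AG A[(busy ∧ error) U EG (busy → ¬error)]: greatest fixpoint, start Z0 = {t0, t1, t3, t4, t5}, keep only states in Sat with every successor in Z. Z1 = {t0, t3, t4, t5}; Z2 = {t3, t4, t5}; Z3 = {t4, t5}; fixed.
Sat(AG A[(busy ∧ error) U EG (busy → ¬error)]) = {t4, t5}

{t4, t5}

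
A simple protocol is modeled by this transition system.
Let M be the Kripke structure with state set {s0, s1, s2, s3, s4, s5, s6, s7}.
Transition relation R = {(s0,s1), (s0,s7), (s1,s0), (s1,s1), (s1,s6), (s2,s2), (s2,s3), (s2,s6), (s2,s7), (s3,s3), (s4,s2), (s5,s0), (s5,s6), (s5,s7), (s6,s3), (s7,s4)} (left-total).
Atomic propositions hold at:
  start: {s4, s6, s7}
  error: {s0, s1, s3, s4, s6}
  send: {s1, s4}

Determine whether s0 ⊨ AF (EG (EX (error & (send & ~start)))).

Sat(~start) = {s0, s1, s2, s3, s5}
Sat(send & ~start) = {s1}
Sat(error & (send & ~start)) = {s1}
Sat(EX (error & (send & ~start))) = {s : some successor in {s1}} = {s0, s1}
EG (EX (error & (send & ~start))): greatest fixpoint, start Z0 = {s0, s1}, keep only states in Sat with some successor in Z. Already a fixed point.
Sat(EG (EX (error & (send & ~start)))) = {s0, s1}
AF (EG (EX (error & (send & ~start)))): least fixpoint, start Z0 = {s0, s1}, add states with every successor in Z. Already a fixed point.
Sat(AF (EG (EX (error & (send & ~start))))) = {s0, s1}
s0 ∈ Sat(AF (EG (EX (error & (send & ~start))))) = {s0, s1}, so the formula holds at s0.

Yes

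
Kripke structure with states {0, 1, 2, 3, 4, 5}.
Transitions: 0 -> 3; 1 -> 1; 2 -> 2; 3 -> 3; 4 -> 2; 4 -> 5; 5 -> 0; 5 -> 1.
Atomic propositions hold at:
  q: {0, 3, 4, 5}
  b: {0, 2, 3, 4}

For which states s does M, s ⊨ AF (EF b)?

{0, 2, 3, 4, 5}

EF b: least fixpoint, start Z0 = {0, 2, 3, 4}, add states with some successor in Z. Z1 = {0, 2, 3, 4, 5}; fixed.
Sat(EF b) = {0, 2, 3, 4, 5}
AF (EF b): least fixpoint, start Z0 = {0, 2, 3, 4, 5}, add states with every successor in Z. Already a fixed point.
Sat(AF (EF b)) = {0, 2, 3, 4, 5}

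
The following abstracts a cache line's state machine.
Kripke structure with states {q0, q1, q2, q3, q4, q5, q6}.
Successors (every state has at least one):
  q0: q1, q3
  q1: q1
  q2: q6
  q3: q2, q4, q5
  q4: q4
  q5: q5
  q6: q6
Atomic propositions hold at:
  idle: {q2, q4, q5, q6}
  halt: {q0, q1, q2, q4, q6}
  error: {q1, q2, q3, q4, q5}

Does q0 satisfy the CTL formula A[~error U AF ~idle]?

Sat(~error) = {q0, q6}
Sat(~idle) = {q0, q1, q3}
AF ~idle: least fixpoint, start Z0 = {q0, q1, q3}, add states with every successor in Z. Already a fixed point.
Sat(AF ~idle) = {q0, q1, q3}
A[~error U AF ~idle]: least fixpoint, start Z0 = Sat(AF ~idle) = {q0, q1, q3}, add states in Sat(~error) with every successor in Z. Already a fixed point.
Sat(A[~error U AF ~idle]) = {q0, q1, q3}
q0 ∈ Sat(A[~error U AF ~idle]) = {q0, q1, q3}, so the formula holds at q0.

Yes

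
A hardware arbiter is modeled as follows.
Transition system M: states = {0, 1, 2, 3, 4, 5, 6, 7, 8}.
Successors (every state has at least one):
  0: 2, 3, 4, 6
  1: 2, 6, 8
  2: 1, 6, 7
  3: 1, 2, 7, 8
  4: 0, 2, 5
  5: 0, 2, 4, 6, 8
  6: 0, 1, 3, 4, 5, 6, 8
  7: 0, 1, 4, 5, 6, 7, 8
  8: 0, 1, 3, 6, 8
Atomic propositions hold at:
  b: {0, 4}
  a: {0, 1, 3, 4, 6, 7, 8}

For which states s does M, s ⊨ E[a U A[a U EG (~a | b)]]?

{0, 1, 3, 4, 5, 6, 7, 8}

Sat(~a) = {2, 5}
Sat(~a | b) = {0, 2, 4, 5}
EG (~a | b): greatest fixpoint, start Z0 = {0, 2, 4, 5}, keep only states in Sat with some successor in Z. Z1 = {0, 4, 5}; fixed.
Sat(EG (~a | b)) = {0, 4, 5}
A[a U EG (~a | b)]: least fixpoint, start Z0 = Sat(EG (~a | b)) = {0, 4, 5}, add states in Sat(a) with every successor in Z. Already a fixed point.
Sat(A[a U EG (~a | b)]) = {0, 4, 5}
E[a U A[a U EG (~a | b)]]: least fixpoint, start Z0 = Sat(A[a U EG (~a | b)]) = {0, 4, 5}, add states in Sat(a) with some successor in Z. Z1 = {0, 4, 5, 6, 7, 8}; Z2 = {0, 1, 3, 4, 5, 6, 7, 8}; fixed.
Sat(E[a U A[a U EG (~a | b)]]) = {0, 1, 3, 4, 5, 6, 7, 8}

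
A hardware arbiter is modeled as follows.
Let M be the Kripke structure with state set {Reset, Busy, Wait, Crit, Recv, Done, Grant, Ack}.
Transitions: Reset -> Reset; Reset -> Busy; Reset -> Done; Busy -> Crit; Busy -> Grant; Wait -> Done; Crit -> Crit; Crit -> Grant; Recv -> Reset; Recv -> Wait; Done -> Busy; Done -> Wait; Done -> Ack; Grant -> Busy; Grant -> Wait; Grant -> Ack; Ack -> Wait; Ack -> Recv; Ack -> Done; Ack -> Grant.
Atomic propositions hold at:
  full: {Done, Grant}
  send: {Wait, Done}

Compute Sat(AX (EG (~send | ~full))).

{Busy, Crit}

Sat(~send) = {Reset, Busy, Crit, Recv, Grant, Ack}
Sat(~full) = {Reset, Busy, Wait, Crit, Recv, Ack}
Sat(~send | ~full) = {Reset, Busy, Wait, Crit, Recv, Grant, Ack}
EG (~send | ~full): greatest fixpoint, start Z0 = {Reset, Busy, Wait, Crit, Recv, Grant, Ack}, keep only states in Sat with some successor in Z. Z1 = {Reset, Busy, Crit, Recv, Grant, Ack}; fixed.
Sat(EG (~send | ~full)) = {Reset, Busy, Crit, Recv, Grant, Ack}
Sat(AX (EG (~send | ~full))) = {s : every successor in {Reset, Busy, Crit, Recv, Grant, Ack}} = {Busy, Crit}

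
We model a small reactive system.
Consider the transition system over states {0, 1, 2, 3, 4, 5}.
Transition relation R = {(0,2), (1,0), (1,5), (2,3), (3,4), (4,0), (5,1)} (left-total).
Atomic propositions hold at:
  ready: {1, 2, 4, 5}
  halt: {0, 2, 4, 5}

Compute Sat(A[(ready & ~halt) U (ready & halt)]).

Sat(~halt) = {1, 3}
Sat(ready & ~halt) = {1}
Sat(ready & halt) = {2, 4, 5}
A[(ready & ~halt) U (ready & halt)]: least fixpoint, start Z0 = Sat((ready & halt)) = {2, 4, 5}, add states in Sat(ready & ~halt) with every successor in Z. Already a fixed point.
Sat(A[(ready & ~halt) U (ready & halt)]) = {2, 4, 5}

{2, 4, 5}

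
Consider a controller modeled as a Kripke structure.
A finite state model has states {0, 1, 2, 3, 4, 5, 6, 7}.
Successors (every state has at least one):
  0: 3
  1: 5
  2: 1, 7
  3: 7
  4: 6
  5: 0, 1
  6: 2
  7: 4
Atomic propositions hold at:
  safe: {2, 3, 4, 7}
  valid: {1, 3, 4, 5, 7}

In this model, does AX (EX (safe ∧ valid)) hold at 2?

Sat(safe ∧ valid) = {3, 4, 7}
Sat(EX (safe ∧ valid)) = {s : some successor in {3, 4, 7}} = {0, 2, 3, 7}
Sat(AX (EX (safe ∧ valid))) = {s : every successor in {0, 2, 3, 7}} = {0, 3, 6}
2 ∉ Sat(AX (EX (safe ∧ valid))) = {0, 3, 6}, so the formula does not hold at 2.

No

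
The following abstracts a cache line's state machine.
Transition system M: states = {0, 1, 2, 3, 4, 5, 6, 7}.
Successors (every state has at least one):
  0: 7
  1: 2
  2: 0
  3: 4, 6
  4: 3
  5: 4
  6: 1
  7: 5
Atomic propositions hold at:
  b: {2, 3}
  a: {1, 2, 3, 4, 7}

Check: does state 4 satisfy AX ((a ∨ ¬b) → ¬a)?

Sat(¬b) = {0, 1, 4, 5, 6, 7}
Sat(a ∨ ¬b) = {0, 1, 2, 3, 4, 5, 6, 7}
Sat(¬a) = {0, 5, 6}
Sat((a ∨ ¬b) → ¬a) = {0, 5, 6}
Sat(AX ((a ∨ ¬b) → ¬a)) = {s : every successor in {0, 5, 6}} = {2, 7}
4 ∉ Sat(AX ((a ∨ ¬b) → ¬a)) = {2, 7}, so the formula does not hold at 4.

No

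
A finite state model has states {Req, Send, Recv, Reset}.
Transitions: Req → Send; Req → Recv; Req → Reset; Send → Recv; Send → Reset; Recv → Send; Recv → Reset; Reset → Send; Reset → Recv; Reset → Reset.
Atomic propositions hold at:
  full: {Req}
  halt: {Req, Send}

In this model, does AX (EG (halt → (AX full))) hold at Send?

Sat(AX full) = {s : every successor in {Req}} = ∅
Sat(halt → (AX full)) = {Recv, Reset}
EG (halt → (AX full)): greatest fixpoint, start Z0 = {Recv, Reset}, keep only states in Sat with some successor in Z. Already a fixed point.
Sat(EG (halt → (AX full))) = {Recv, Reset}
Sat(AX (EG (halt → (AX full)))) = {s : every successor in {Recv, Reset}} = {Send}
Send ∈ Sat(AX (EG (halt → (AX full)))) = {Send}, so the formula holds at Send.

Yes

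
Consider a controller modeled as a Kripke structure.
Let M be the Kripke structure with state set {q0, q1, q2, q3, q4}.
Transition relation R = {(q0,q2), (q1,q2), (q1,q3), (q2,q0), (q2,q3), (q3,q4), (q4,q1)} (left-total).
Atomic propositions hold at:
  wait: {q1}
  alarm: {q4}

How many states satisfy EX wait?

Sat(EX wait) = {s : some successor in {q1}} = {q4}
|Sat(EX wait)| = |{q4}| = 1.

1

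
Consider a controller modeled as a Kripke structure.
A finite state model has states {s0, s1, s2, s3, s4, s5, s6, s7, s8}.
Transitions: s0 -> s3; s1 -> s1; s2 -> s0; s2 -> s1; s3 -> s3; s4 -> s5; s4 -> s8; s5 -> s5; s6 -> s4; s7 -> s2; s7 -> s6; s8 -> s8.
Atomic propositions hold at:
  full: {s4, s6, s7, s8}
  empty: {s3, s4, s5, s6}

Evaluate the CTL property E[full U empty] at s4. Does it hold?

Yes

E[full U empty]: least fixpoint, start Z0 = Sat(empty) = {s3, s4, s5, s6}, add states in Sat(full) with some successor in Z. Z1 = {s3, s4, s5, s6, s7}; fixed.
Sat(E[full U empty]) = {s3, s4, s5, s6, s7}
s4 ∈ Sat(E[full U empty]) = {s3, s4, s5, s6, s7}, so the formula holds at s4.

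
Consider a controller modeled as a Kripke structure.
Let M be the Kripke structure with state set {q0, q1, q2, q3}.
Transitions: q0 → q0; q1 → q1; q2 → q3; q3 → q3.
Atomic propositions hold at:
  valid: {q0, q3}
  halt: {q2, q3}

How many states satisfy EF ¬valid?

2

Sat(¬valid) = {q1, q2}
EF ¬valid: least fixpoint, start Z0 = {q1, q2}, add states with some successor in Z. Already a fixed point.
Sat(EF ¬valid) = {q1, q2}
|Sat(EF ¬valid)| = |{q1, q2}| = 2.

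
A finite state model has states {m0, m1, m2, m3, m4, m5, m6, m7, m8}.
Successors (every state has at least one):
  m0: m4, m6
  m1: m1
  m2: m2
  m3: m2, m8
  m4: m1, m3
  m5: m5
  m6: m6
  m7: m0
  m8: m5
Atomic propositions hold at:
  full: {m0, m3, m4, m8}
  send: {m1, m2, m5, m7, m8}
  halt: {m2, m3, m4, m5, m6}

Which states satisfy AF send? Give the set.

{m1, m2, m3, m4, m5, m7, m8}

AF send: least fixpoint, start Z0 = {m1, m2, m5, m7, m8}, add states with every successor in Z. Z1 = {m1, m2, m3, m5, m7, m8}; Z2 = {m1, m2, m3, m4, m5, m7, m8}; fixed.
Sat(AF send) = {m1, m2, m3, m4, m5, m7, m8}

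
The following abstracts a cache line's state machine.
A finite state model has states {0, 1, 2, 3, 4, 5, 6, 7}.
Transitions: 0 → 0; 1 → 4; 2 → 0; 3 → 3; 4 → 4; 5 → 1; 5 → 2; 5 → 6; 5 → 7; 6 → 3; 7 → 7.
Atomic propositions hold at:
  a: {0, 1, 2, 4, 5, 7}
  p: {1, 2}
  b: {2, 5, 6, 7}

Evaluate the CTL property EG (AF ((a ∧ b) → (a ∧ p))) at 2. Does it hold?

Sat(a ∧ b) = {2, 5, 7}
Sat(a ∧ p) = {1, 2}
Sat((a ∧ b) → (a ∧ p)) = {0, 1, 2, 3, 4, 6}
AF ((a ∧ b) → (a ∧ p)): least fixpoint, start Z0 = {0, 1, 2, 3, 4, 6}, add states with every successor in Z. Already a fixed point.
Sat(AF ((a ∧ b) → (a ∧ p))) = {0, 1, 2, 3, 4, 6}
EG (AF ((a ∧ b) → (a ∧ p))): greatest fixpoint, start Z0 = {0, 1, 2, 3, 4, 6}, keep only states in Sat with some successor in Z. Already a fixed point.
Sat(EG (AF ((a ∧ b) → (a ∧ p)))) = {0, 1, 2, 3, 4, 6}
2 ∈ Sat(EG (AF ((a ∧ b) → (a ∧ p)))) = {0, 1, 2, 3, 4, 6}, so the formula holds at 2.

Yes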